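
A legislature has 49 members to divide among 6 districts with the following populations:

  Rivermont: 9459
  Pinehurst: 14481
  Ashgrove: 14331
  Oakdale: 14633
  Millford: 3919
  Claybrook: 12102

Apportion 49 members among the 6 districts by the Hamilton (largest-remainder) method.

The standard divisor is 68925/49 ≈ 1406.633.
Standard quotas: Rivermont 6.7246, Pinehurst 10.2948, Ashgrove 10.1882, Oakdale 10.4029, Millford 2.7861, Claybrook 8.6035.
Lower quotas: Rivermont 6, Pinehurst 10, Ashgrove 10, Oakdale 10, Millford 2, Claybrook 8 (sum 46, leaving 3 seats).
Remainders in descending order: Millford 0.7861, Rivermont 0.7246, Claybrook 0.6035, Oakdale 0.4029, Pinehurst 0.2948, Ashgrove 0.1882.
The surplus seats go to Millford, Rivermont, Claybrook.

Rivermont=7, Pinehurst=10, Ashgrove=10, Oakdale=10, Millford=3, Claybrook=9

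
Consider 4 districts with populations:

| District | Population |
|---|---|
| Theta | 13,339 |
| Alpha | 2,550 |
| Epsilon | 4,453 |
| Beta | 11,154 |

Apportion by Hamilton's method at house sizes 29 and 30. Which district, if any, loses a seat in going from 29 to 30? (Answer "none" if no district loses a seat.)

At 29 seats: Theta 12, Alpha 3, Epsilon 4, Beta 10.
At 30 seats: Theta 13, Alpha 2, Epsilon 4, Beta 11.
Alpha drops from 3 to 2.

Alpha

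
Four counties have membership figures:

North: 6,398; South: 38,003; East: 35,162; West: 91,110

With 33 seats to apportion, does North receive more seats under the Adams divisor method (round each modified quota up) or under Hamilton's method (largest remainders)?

Adams: North 2, South 7, East 7, West 17.
Hamilton: North 1, South 7, East 7, West 18.
North gets 2 under Adams and 1 under Hamilton.

Adams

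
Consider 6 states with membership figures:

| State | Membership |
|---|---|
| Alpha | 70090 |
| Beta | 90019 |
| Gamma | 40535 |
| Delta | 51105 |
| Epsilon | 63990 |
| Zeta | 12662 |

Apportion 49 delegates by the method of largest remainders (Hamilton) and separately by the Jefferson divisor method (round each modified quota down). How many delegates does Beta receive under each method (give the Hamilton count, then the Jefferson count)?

Hamilton: Alpha 10, Beta 13, Gamma 6, Delta 8, Epsilon 10, Zeta 2.
Jefferson: Alpha 10, Beta 14, Gamma 6, Delta 8, Epsilon 10, Zeta 1.
Beta gets 13 under Hamilton and 14 under Jefferson.

13 and 14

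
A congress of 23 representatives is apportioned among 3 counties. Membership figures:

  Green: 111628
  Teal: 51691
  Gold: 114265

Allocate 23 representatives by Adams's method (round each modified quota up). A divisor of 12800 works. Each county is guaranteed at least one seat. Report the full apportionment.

With modified divisor 12800: modified quotas Green 8.721, Teal 4.038, Gold 8.927.
Rounding up: Green 9, Teal 5, Gold 9 (total 23).

Green 9, Teal 5, Gold 9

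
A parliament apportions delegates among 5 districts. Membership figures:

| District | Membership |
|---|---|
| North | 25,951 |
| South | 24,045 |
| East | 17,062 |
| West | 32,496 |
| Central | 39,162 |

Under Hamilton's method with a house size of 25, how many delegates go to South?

4

The standard divisor is 138716/25 ≈ 5548.64.
Standard quotas: North 4.6770, South 4.3335, East 3.0750, West 5.8566, Central 7.0579.
Lower quotas: North 4, South 4, East 3, West 5, Central 7 (sum 23, leaving 2 seats).
Remainders in descending order: West 0.8566, North 0.6770, South 0.3335, East 0.0750, Central 0.0579.
The surplus seats go to West, North.
South receives 4.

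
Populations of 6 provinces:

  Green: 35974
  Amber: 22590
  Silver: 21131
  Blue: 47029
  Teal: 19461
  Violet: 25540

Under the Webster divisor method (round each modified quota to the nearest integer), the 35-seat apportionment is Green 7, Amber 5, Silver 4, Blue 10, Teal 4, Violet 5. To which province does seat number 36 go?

Green

Priority for the next seat is population ÷ (current seats + 0.5).
Priorities: Green 4796.533, Amber 4107.273, Silver 4695.778, Blue 4478.952, Teal 4324.667, Violet 4643.636.
Highest priority: Green.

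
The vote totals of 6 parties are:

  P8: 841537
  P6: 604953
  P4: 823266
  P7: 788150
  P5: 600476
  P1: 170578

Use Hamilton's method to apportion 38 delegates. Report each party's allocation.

P8=8, P6=6, P4=8, P7=8, P5=6, P1=2

Total 3828960; standard divisor 3828960/38 ≈ 100762.105.
Standard quotas: P8 8.3517, P6 6.0038, P4 8.1704, P7 7.8219, P5 5.9593, P1 1.6929.
Lower quotas: P8 8, P6 6, P4 8, P7 7, P5 5, P1 1 (sum 35, leaving 3 seats).
Remainders in descending order: P5 0.9593, P7 0.8219, P1 0.6929, P8 0.3517, P4 0.1704, P6 0.0038.
The surplus seats go to P5, P7, P1.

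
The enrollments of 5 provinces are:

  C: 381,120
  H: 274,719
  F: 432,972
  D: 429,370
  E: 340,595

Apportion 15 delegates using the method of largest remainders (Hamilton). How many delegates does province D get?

Total 1858776; standard divisor 1858776/15 ≈ 123918.4.
Standard quotas: C 3.0756, H 2.2169, F 3.4940, D 3.4649, E 2.7485.
Lower quotas: C 3, H 2, F 3, D 3, E 2 (sum 13, leaving 2 seats).
Remainders in descending order: E 0.7485, F 0.4940, D 0.4649, H 0.2169, C 0.0756.
Largest remainders: E, F receive the extra seats.
D receives 3.

3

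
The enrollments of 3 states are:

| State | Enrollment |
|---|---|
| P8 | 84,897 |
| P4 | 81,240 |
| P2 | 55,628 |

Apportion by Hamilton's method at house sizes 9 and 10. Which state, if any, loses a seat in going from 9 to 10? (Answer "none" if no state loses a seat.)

At 9 seats: P8 4, P4 3, P2 2.
At 10 seats: P8 4, P4 4, P2 2.
No state's allocation decreased.

none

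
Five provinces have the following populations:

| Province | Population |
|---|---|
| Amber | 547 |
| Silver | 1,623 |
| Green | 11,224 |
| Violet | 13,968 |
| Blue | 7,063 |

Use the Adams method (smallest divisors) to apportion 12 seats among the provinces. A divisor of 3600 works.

Amber=1; Silver=1; Green=4; Violet=4; Blue=2

With modified divisor 3600: modified quotas Amber 0.152, Silver 0.451, Green 3.118, Violet 3.880, Blue 1.962.
Rounding up: Amber 1, Silver 1, Green 4, Violet 4, Blue 2 (total 12).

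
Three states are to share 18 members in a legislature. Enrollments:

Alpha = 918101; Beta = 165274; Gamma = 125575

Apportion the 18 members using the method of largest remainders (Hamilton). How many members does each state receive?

Alpha=14, Beta=2, Gamma=2

Standard divisor: 1208950 ÷ 18 ≈ 67163.889.
Standard quotas: Alpha 13.6696, Beta 2.4608, Gamma 1.8697.
Lower quotas: Alpha 13, Beta 2, Gamma 1 (sum 16, leaving 2 seats).
Remainders in descending order: Gamma 0.8697, Alpha 0.6696, Beta 0.4608.
Largest remainders: Gamma, Alpha receive the extra seats.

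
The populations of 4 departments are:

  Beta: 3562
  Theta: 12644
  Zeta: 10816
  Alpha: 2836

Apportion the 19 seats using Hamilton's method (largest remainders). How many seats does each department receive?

Beta 2, Theta 8, Zeta 7, Alpha 2

Standard divisor: 29858 ÷ 19 ≈ 1571.474.
Standard quotas: Beta 2.2667, Theta 8.0460, Zeta 6.8827, Alpha 1.8047.
Lower quotas: Beta 2, Theta 8, Zeta 6, Alpha 1 (sum 17, leaving 2 seats).
Remainders in descending order: Zeta 0.8827, Alpha 0.8047, Beta 0.2667, Theta 0.0460.
The surplus seats go to Zeta, Alpha.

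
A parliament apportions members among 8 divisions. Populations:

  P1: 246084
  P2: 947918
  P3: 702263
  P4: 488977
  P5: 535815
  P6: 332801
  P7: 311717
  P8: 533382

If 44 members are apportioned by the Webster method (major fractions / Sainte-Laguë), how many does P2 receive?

10

Standard divisor 4098957/44 ≈ 93158.114; standard quotas: P1 2.642, P2 10.175, P3 7.538, P4 5.249, P5 5.752, P6 3.572, P7 3.346, P8 5.726.
Rounding to the nearest integer gives 3, 10, 8, 5, 6, 4, 3, 6 = 45 seats, so the divisor must be adjusted.
With modified divisor 94400: modified quotas P1 2.607, P2 10.042, P3 7.439, P4 5.180, P5 5.676, P6 3.525, P7 3.302, P8 5.650.
Rounding to the nearest integer: P1 3, P2 10, P3 7, P4 5, P5 6, P6 4, P7 3, P8 6 (total 44).
P2 receives 10.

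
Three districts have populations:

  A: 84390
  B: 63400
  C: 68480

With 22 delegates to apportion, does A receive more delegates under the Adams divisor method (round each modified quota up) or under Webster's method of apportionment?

Adams: A 8, B 7, C 7.
Webster: A 9, B 6, C 7.
A gets 8 under Adams and 9 under Webster.

Webster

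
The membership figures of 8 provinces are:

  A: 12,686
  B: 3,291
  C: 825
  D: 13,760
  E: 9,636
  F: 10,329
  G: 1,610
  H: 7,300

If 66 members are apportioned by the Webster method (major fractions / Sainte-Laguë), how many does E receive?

11

Standard divisor 59437/66 ≈ 900.561; standard quotas: A 14.087, B 3.654, C 0.916, D 15.279, E 10.700, F 11.470, G 1.788, H 8.106.
Rounding to the nearest integer gives A 14, B 4, C 1, D 15, E 11, F 11, G 2, H 8 — total 66, matching the house size, so no adjustment is needed.
E receives 11.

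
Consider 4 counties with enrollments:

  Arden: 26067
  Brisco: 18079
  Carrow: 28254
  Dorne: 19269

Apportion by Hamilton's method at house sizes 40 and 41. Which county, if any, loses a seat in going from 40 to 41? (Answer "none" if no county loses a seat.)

At 40 seats: Arden 11, Brisco 8, Carrow 12, Dorne 9.
At 41 seats: Arden 12, Brisco 8, Carrow 13, Dorne 8.
Dorne drops from 9 to 8.

Dorne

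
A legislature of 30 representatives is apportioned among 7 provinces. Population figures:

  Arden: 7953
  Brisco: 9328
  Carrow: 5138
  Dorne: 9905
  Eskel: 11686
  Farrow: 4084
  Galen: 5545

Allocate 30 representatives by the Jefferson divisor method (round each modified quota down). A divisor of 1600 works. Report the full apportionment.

With modified divisor 1600: modified quotas Arden 4.971, Brisco 5.830, Carrow 3.211, Dorne 6.191, Eskel 7.304, Farrow 2.553, Galen 3.466.
Rounding down: Arden 4, Brisco 5, Carrow 3, Dorne 6, Eskel 7, Farrow 2, Galen 3 (total 30).

Arden: 4, Brisco: 5, Carrow: 3, Dorne: 6, Eskel: 7, Farrow: 2, Galen: 3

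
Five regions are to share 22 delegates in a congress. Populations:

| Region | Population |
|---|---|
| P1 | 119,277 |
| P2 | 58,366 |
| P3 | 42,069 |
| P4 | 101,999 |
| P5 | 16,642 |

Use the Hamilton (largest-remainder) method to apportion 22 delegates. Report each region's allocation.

Total 338353; standard divisor 338353/22 ≈ 15379.682.
Standard quotas: P1 7.7555, P2 3.7950, P3 2.7354, P4 6.6321, P5 1.0821.
Lower quotas: P1 7, P2 3, P3 2, P4 6, P5 1 (sum 19, leaving 3 seats).
Remainders in descending order: P2 0.7950, P1 0.7555, P3 0.7354, P4 0.6321, P5 0.0821.
Largest remainders: P2, P1, P3 receive the extra seats.

P1: 8, P2: 4, P3: 3, P4: 6, P5: 1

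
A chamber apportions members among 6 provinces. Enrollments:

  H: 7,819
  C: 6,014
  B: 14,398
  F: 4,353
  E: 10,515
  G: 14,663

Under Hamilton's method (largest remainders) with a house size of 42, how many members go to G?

11

Total 57762; standard divisor 57762/42 ≈ 1375.286.
Standard quotas: H 5.6854, C 4.3729, B 10.4691, F 3.1652, E 7.6457, G 10.6618.
Lower quotas: H 5, C 4, B 10, F 3, E 7, G 10 (sum 39, leaving 3 seats).
Remainders in descending order: H 0.6854, G 0.6618, E 0.6457, B 0.4691, C 0.3729, F 0.1652.
The surplus seats go to H, G, E.
G receives 11.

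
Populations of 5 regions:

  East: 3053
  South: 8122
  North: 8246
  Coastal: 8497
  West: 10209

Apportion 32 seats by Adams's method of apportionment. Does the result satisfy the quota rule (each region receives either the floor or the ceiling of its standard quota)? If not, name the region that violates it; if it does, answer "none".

none

Standard quotas: East 2.562, South 6.817, North 6.921, Coastal 7.132, West 8.568.
Adams allocation: East 3, South 7, North 7, Coastal 7, West 8.
Every allocation lies between the lower and upper quota.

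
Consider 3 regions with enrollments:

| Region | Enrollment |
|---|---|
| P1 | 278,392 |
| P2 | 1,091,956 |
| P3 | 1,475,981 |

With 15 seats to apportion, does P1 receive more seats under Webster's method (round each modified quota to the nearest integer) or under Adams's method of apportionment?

Adams

Webster: P1 1, P2 6, P3 8.
Adams: P1 2, P2 6, P3 7.
P1 gets 1 under Webster and 2 under Adams.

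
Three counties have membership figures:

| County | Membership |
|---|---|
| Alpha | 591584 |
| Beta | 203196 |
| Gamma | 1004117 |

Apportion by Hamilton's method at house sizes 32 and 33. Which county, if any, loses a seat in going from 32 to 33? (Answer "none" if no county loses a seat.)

none

At 32 seats: Alpha 10, Beta 4, Gamma 18.
At 33 seats: Alpha 11, Beta 4, Gamma 18.
No county's allocation decreased.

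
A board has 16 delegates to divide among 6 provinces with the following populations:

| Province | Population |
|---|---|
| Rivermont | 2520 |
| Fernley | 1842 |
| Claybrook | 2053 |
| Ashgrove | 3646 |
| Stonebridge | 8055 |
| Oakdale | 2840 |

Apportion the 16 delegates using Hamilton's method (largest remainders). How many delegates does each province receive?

Rivermont 2; Fernley 1; Claybrook 2; Ashgrove 3; Stonebridge 6; Oakdale 2

Total 20956; standard divisor 20956/16 ≈ 1309.75.
Standard quotas: Rivermont 1.9240, Fernley 1.4064, Claybrook 1.5675, Ashgrove 2.7837, Stonebridge 6.1500, Oakdale 2.1684.
Lower quotas: Rivermont 1, Fernley 1, Claybrook 1, Ashgrove 2, Stonebridge 6, Oakdale 2 (sum 13, leaving 3 seats).
Remainders in descending order: Rivermont 0.9240, Ashgrove 0.7837, Claybrook 0.5675, Fernley 0.4064, Oakdale 0.1684, Stonebridge 0.1500.
Largest remainders: Rivermont, Ashgrove, Claybrook receive the extra seats.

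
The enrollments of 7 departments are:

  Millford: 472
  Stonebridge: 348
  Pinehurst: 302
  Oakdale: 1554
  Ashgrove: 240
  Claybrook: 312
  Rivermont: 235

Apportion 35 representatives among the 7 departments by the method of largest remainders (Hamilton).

Millford=5, Stonebridge=4, Pinehurst=3, Oakdale=16, Ashgrove=2, Claybrook=3, Rivermont=2

The standard divisor is 3463/35 ≈ 98.943.
Standard quotas: Millford 4.770, Stonebridge 3.517, Pinehurst 3.052, Oakdale 15.706, Ashgrove 2.426, Claybrook 3.153, Rivermont 2.375.
Lower quotas: Millford 4, Stonebridge 3, Pinehurst 3, Oakdale 15, Ashgrove 2, Claybrook 3, Rivermont 2 (sum 32, leaving 3 seats).
Remainders in descending order: Millford 0.770, Oakdale 0.706, Stonebridge 0.517, Ashgrove 0.426, Rivermont 0.375, Claybrook 0.153, Pinehurst 0.052.
Largest remainders: Millford, Oakdale, Stonebridge receive the extra seats.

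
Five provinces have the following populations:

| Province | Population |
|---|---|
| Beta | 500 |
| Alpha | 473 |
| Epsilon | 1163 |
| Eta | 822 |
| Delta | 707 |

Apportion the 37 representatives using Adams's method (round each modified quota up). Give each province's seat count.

Beta: 5, Alpha: 5, Epsilon: 12, Eta: 8, Delta: 7

Standard divisor 3665/37 ≈ 99.054; standard quotas: Beta 5.048, Alpha 4.775, Epsilon 11.741, Eta 8.298, Delta 7.138.
Rounding up gives 6, 5, 12, 9, 8 = 40 seats, so the divisor must be adjusted.
With modified divisor 104: modified quotas Beta 4.808, Alpha 4.548, Epsilon 11.183, Eta 7.904, Delta 6.798.
Rounding up: Beta 5, Alpha 5, Epsilon 12, Eta 8, Delta 7 (total 37).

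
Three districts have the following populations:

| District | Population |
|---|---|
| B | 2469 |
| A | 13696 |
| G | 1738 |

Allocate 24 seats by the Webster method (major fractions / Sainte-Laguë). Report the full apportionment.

Standard divisor 17903/24 ≈ 745.958; standard quotas: B 3.310, A 18.360, G 2.330.
Rounding to the nearest integer gives 3, 18, 2 = 23 seats, so the divisor must be adjusted.
With modified divisor 720: modified quotas B 3.429, A 19.022, G 2.414.
Rounding to the nearest integer: B 3, A 19, G 2 (total 24).

B 3, A 19, G 2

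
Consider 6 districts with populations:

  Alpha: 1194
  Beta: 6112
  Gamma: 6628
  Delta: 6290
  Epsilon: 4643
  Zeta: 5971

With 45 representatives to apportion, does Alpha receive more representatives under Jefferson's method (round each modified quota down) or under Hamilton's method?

Jefferson: Alpha 1, Beta 9, Gamma 10, Delta 9, Epsilon 7, Zeta 9.
Hamilton: Alpha 2, Beta 9, Gamma 9, Delta 9, Epsilon 7, Zeta 9.
Alpha gets 1 under Jefferson and 2 under Hamilton.

Hamilton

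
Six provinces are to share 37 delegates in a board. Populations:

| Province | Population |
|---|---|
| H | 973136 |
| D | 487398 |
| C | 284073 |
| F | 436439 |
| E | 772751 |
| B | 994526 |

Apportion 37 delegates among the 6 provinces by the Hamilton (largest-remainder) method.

The standard divisor is 3948323/37 ≈ 106711.432.
Standard quotas: H 9.1193, D 4.5674, C 2.6621, F 4.0899, E 7.2415, B 9.3198.
Lower quotas: H 9, D 4, C 2, F 4, E 7, B 9 (sum 35, leaving 2 seats).
Remainders in descending order: C 0.6621, D 0.5674, B 0.3198, E 0.2415, H 0.1193, F 0.0899.
The surplus seats go to C, D.

H 9; D 5; C 3; F 4; E 7; B 9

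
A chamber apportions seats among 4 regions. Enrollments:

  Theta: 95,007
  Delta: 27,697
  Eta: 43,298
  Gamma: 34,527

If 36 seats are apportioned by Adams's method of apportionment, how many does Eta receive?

Standard divisor 200529/36 ≈ 5570.25; standard quotas: Theta 17.056, Delta 4.972, Eta 7.773, Gamma 6.198.
Rounding up gives 18, 5, 8, 7 = 38 seats, so the divisor must be adjusted.
With modified divisor 5800: modified quotas Theta 16.381, Delta 4.775, Eta 7.465, Gamma 5.953.
Rounding up: Theta 17, Delta 5, Eta 8, Gamma 6 (total 36).
Eta receives 8.

8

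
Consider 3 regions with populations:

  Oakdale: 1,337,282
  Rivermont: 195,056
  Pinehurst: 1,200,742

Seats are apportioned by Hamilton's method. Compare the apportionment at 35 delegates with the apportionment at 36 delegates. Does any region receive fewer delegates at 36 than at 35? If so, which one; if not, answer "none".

At 35 seats: Oakdale 17, Rivermont 3, Pinehurst 15.
At 36 seats: Oakdale 18, Rivermont 2, Pinehurst 16.
Rivermont drops from 3 to 2.

Rivermont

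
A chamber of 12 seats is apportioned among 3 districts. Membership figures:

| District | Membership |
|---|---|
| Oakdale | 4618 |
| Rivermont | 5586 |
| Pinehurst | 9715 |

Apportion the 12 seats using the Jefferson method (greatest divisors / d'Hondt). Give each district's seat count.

Standard divisor 19919/12 ≈ 1659.917; standard quotas: Oakdale 2.782, Rivermont 3.365, Pinehurst 5.853.
Rounding down gives 2, 3, 5 = 10 seats, so the divisor must be adjusted.
With modified divisor 1500: modified quotas Oakdale 3.079, Rivermont 3.724, Pinehurst 6.477.
Rounding down: Oakdale 3, Rivermont 3, Pinehurst 6 (total 12).

Oakdale 3, Rivermont 3, Pinehurst 6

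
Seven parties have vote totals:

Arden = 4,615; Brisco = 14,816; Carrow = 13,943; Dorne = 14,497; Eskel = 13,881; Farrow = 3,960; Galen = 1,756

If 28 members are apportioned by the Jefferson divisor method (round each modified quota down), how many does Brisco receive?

7

Standard divisor 67468/28 ≈ 2409.571; standard quotas: Arden 1.915, Brisco 6.149, Carrow 5.787, Dorne 6.016, Eskel 5.761, Farrow 1.643, Galen 0.729.
Rounding down gives 1, 6, 5, 6, 5, 1, 0 = 24 seats, so the divisor must be adjusted.
With modified divisor 2100: modified quotas Arden 2.198, Brisco 7.055, Carrow 6.640, Dorne 6.903, Eskel 6.610, Farrow 1.886, Galen 0.836.
Rounding down: Arden 2, Brisco 7, Carrow 6, Dorne 6, Eskel 6, Farrow 1, Galen 0 (total 28).
Brisco receives 7.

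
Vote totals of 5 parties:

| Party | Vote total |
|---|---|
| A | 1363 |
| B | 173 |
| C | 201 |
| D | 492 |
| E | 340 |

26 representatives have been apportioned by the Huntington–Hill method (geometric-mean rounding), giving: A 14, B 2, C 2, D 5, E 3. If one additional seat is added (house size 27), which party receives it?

Priority for the next seat is population ÷ (√(s·(s+1))).
Priorities: A 94.056, B 70.627, C 82.058, D 89.826, E 98.150.
Highest priority: E.

E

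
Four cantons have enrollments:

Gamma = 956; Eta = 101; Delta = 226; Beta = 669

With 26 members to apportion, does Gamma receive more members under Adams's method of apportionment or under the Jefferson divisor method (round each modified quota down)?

Adams: Gamma 12, Eta 2, Delta 3, Beta 9.
Jefferson: Gamma 13, Eta 1, Delta 3, Beta 9.
Gamma gets 12 under Adams and 13 under Jefferson.

Jefferson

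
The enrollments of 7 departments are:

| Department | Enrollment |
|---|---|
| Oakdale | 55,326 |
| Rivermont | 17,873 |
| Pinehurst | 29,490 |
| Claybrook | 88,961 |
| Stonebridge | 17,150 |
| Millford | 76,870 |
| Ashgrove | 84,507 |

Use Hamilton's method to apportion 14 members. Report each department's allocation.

Standard divisor: 370177 ÷ 14 ≈ 26441.214.
Standard quotas: Oakdale 2.0924, Rivermont 0.6760, Pinehurst 1.1153, Claybrook 3.3645, Stonebridge 0.6486, Millford 2.9072, Ashgrove 3.1960.
Lower quotas: Oakdale 2, Rivermont 0, Pinehurst 1, Claybrook 3, Stonebridge 0, Millford 2, Ashgrove 3 (sum 11, leaving 3 seats).
Remainders in descending order: Millford 0.9072, Rivermont 0.6760, Stonebridge 0.6486, Claybrook 0.3645, Ashgrove 0.1960, Pinehurst 0.1153, Oakdale 0.0924.
Largest remainders: Millford, Rivermont, Stonebridge receive the extra seats.

Oakdale: 2; Rivermont: 1; Pinehurst: 1; Claybrook: 3; Stonebridge: 1; Millford: 3; Ashgrove: 3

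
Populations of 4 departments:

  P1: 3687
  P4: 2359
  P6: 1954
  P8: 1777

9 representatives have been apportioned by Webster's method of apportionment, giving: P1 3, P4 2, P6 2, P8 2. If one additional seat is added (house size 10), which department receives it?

Priority for the next seat is population ÷ (current seats + 0.5).
Priorities: P1 1053.429, P4 943.600, P6 781.600, P8 710.800.
Highest priority: P1.

P1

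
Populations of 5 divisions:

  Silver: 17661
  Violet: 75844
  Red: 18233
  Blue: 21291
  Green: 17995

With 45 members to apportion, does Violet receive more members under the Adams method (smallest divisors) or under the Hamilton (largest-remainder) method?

Hamilton

Adams: Silver 5, Violet 22, Red 6, Blue 6, Green 6.
Hamilton: Silver 5, Violet 23, Red 6, Blue 6, Green 5.
Violet gets 22 under Adams and 23 under Hamilton.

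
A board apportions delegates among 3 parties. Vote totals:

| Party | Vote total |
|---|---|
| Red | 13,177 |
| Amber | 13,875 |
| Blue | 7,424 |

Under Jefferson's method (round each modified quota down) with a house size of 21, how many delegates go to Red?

8

Standard divisor 34476/21 ≈ 1641.714; standard quotas: Red 8.026, Amber 8.452, Blue 4.522.
Rounding down gives 8, 8, 4 = 20 seats, so the divisor must be adjusted.
With modified divisor 1500: modified quotas Red 8.785, Amber 9.250, Blue 4.949.
Rounding down: Red 8, Amber 9, Blue 4 (total 21).
Red receives 8.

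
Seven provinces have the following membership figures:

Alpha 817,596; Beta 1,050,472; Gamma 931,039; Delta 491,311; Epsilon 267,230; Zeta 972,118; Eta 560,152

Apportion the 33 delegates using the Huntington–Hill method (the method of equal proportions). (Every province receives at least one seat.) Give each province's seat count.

Alpha 5; Beta 7; Gamma 6; Delta 3; Epsilon 2; Zeta 6; Eta 4

With divisor 155852: modified quotas Alpha 5.246, Beta 6.740, Gamma 5.974, Delta 3.152, Epsilon 1.715, Zeta 6.237, Eta 3.594.
Geometric-mean thresholds: Alpha √(5·6)=5.477, Beta √(6·7)=6.481, Gamma √(5·6)=5.477, Delta √(3·4)=3.464, Epsilon √(1·2)=1.414, Zeta √(6·7)=6.481, Eta √(3·4)=3.464.
Each quota rounded against its threshold gives Alpha 5, Beta 7, Gamma 6, Delta 3, Epsilon 2, Zeta 6, Eta 4 (total 33).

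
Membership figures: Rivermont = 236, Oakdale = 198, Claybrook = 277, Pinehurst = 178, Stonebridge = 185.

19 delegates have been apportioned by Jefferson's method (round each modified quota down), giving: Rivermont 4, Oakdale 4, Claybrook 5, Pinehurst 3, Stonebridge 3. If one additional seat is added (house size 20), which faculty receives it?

Priority for the next seat is population ÷ (current seats + 1).
Priorities: Rivermont 47.200, Oakdale 39.600, Claybrook 46.167, Pinehurst 44.500, Stonebridge 46.250.
Highest priority: Rivermont.

Rivermont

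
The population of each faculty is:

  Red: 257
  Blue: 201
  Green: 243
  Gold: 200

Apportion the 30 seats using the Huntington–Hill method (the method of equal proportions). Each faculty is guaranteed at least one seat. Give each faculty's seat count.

Red=8, Blue=7, Green=8, Gold=7

With divisor 30.6: modified quotas Red 8.399, Blue 6.569, Green 7.941, Gold 6.536.
Geometric-mean thresholds: Red √(8·9)=8.485, Blue √(6·7)=6.481, Green √(7·8)=7.483, Gold √(6·7)=6.481.
Each quota rounded against its threshold gives Red 8, Blue 7, Green 8, Gold 7 (total 30).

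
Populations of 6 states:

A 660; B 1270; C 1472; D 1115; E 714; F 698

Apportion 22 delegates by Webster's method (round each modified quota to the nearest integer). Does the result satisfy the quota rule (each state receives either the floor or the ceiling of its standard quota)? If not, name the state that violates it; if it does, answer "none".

Standard quotas: A 2.449, B 4.712, C 5.462, D 4.137, E 2.649, F 2.590.
Webster allocation: A 2, B 5, C 5, D 4, E 3, F 3.
Every allocation lies between the lower and upper quota.

none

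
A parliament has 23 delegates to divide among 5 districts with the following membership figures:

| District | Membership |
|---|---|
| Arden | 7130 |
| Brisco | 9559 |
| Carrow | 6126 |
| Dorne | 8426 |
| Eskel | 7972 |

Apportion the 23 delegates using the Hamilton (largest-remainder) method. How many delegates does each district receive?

The standard divisor is 39213/23 ≈ 1704.913.
Standard quotas: Arden 4.1820, Brisco 5.6067, Carrow 3.5931, Dorne 4.9422, Eskel 4.6759.
Lower quotas: Arden 4, Brisco 5, Carrow 3, Dorne 4, Eskel 4 (sum 20, leaving 3 seats).
Remainders in descending order: Dorne 0.9422, Eskel 0.6759, Brisco 0.6067, Carrow 0.5931, Arden 0.1820.
The surplus seats go to Dorne, Eskel, Brisco.

Arden 4, Brisco 6, Carrow 3, Dorne 5, Eskel 5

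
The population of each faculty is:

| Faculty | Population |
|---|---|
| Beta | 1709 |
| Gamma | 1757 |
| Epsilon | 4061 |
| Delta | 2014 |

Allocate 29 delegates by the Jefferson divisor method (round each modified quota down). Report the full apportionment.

Beta 5, Gamma 5, Epsilon 13, Delta 6

Standard divisor 9541/29 ≈ 329; standard quotas: Beta 5.195, Gamma 5.340, Epsilon 12.343, Delta 6.122.
Rounding down gives 5, 5, 12, 6 = 28 seats, so the divisor must be adjusted.
With modified divisor 300: modified quotas Beta 5.697, Gamma 5.857, Epsilon 13.537, Delta 6.713.
Rounding down: Beta 5, Gamma 5, Epsilon 13, Delta 6 (total 29).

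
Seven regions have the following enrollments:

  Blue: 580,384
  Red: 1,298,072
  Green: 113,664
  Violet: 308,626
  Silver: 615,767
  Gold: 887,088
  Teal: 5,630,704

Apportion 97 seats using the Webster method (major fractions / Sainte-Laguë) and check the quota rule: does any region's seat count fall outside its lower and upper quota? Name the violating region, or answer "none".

Standard quotas: Blue 5.967, Red 13.346, Green 1.169, Violet 3.173, Silver 6.331, Gold 9.121, Teal 57.893.
Webster allocation: Blue 6, Red 13, Green 1, Violet 3, Silver 6, Gold 9, Teal 59.
Teal has quota 57.893 (lower 57, upper 58) but receives 59 — outside the quota interval.

Teal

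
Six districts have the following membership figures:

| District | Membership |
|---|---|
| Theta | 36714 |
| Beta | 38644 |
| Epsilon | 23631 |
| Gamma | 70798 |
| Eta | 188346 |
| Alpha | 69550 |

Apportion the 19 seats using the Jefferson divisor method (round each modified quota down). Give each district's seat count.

Standard divisor 427683/19 ≈ 22509.632; standard quotas: Theta 1.631, Beta 1.717, Epsilon 1.050, Gamma 3.145, Eta 8.367, Alpha 3.090.
Rounding down gives 1, 1, 1, 3, 8, 3 = 17 seats, so the divisor must be adjusted.
With modified divisor 19100: modified quotas Theta 1.922, Beta 2.023, Epsilon 1.237, Gamma 3.707, Eta 9.861, Alpha 3.641.
Rounding down: Theta 1, Beta 2, Epsilon 1, Gamma 3, Eta 9, Alpha 3 (total 19).

Theta 1; Beta 2; Epsilon 1; Gamma 3; Eta 9; Alpha 3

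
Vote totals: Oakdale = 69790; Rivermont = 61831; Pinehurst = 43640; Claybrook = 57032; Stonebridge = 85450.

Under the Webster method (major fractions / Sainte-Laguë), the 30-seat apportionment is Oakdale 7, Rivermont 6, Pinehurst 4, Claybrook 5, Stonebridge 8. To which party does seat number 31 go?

Claybrook

Priority for the next seat is population ÷ (current seats + 0.5).
Priorities: Oakdale 9305.333, Rivermont 9512.462, Pinehurst 9697.778, Claybrook 10369.455, Stonebridge 10052.941.
Highest priority: Claybrook.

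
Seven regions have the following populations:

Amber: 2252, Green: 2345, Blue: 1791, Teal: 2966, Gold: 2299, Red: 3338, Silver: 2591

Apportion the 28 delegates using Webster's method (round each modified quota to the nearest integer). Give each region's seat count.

Standard divisor 17582/28 ≈ 627.929; standard quotas: Amber 3.586, Green 3.735, Blue 2.852, Teal 4.723, Gold 3.661, Red 5.316, Silver 4.126.
Rounding to the nearest integer gives 4, 4, 3, 5, 4, 5, 4 = 29 seats, so the divisor must be adjusted.
With modified divisor 650: modified quotas Amber 3.465, Green 3.608, Blue 2.755, Teal 4.563, Gold 3.537, Red 5.135, Silver 3.986.
Rounding to the nearest integer: Amber 3, Green 4, Blue 3, Teal 5, Gold 4, Red 5, Silver 4 (total 28).

Amber 3; Green 4; Blue 3; Teal 5; Gold 4; Red 5; Silver 4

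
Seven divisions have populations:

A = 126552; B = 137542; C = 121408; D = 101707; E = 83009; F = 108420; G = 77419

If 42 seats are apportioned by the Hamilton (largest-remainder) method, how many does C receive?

7

The standard divisor is 756057/42 ≈ 18001.357.
Standard quotas: A 7.0301, B 7.6406, C 6.7444, D 5.6500, E 4.6113, F 6.0229, G 4.3007.
Lower quotas: A 7, B 7, C 6, D 5, E 4, F 6, G 4 (sum 39, leaving 3 seats).
Remainders in descending order: C 0.7444, D 0.6500, B 0.6406, E 0.6113, G 0.3007, A 0.0301, F 0.0229.
The surplus seats go to C, D, B.
C receives 7.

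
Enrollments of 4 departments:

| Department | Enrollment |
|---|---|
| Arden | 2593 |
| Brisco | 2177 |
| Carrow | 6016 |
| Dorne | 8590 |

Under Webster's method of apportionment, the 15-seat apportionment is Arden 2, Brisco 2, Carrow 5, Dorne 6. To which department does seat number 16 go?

Dorne

Priority for the next seat is population ÷ (current seats + 0.5).
Priorities: Arden 1037.200, Brisco 870.800, Carrow 1093.818, Dorne 1321.538.
Highest priority: Dorne.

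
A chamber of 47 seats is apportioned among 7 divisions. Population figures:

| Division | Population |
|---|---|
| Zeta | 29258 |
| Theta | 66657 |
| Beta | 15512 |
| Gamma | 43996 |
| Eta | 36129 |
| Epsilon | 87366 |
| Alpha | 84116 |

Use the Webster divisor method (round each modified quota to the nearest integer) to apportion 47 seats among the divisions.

Zeta 4; Theta 8; Beta 2; Gamma 6; Eta 5; Epsilon 11; Alpha 11

Standard divisor 363034/47 ≈ 7724.128; standard quotas: Zeta 3.788, Theta 8.630, Beta 2.008, Gamma 5.696, Eta 4.677, Epsilon 11.311, Alpha 10.890.
Rounding to the nearest integer gives 4, 9, 2, 6, 5, 11, 11 = 48 seats, so the divisor must be adjusted.
With modified divisor 7900: modified quotas Zeta 3.704, Theta 8.438, Beta 1.964, Gamma 5.569, Eta 4.573, Epsilon 11.059, Alpha 10.648.
Rounding to the nearest integer: Zeta 4, Theta 8, Beta 2, Gamma 6, Eta 5, Epsilon 11, Alpha 11 (total 47).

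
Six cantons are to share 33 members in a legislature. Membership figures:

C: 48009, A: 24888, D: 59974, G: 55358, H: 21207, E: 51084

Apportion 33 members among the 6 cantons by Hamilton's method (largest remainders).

Total 260520; standard divisor 260520/33 ≈ 7894.545.
Standard quotas: C 6.0813, A 3.1526, D 7.5969, G 7.0122, H 2.6863, E 6.4708.
Lower quotas: C 6, A 3, D 7, G 7, H 2, E 6 (sum 31, leaving 2 seats).
Remainders in descending order: H 0.6863, D 0.5969, E 0.4708, A 0.1526, C 0.0813, G 0.0122.
Largest remainders: H, D receive the extra seats.

C 6; A 3; D 8; G 7; H 3; E 6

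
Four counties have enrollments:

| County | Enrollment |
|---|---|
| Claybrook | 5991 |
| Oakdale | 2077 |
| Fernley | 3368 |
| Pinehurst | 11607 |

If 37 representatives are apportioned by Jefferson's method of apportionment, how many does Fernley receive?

Standard divisor 23043/37 ≈ 622.784; standard quotas: Claybrook 9.620, Oakdale 3.335, Fernley 5.408, Pinehurst 18.637.
Rounding down gives 9, 3, 5, 18 = 35 seats, so the divisor must be adjusted.
With modified divisor 590: modified quotas Claybrook 10.154, Oakdale 3.520, Fernley 5.708, Pinehurst 19.673.
Rounding down: Claybrook 10, Oakdale 3, Fernley 5, Pinehurst 19 (total 37).
Fernley receives 5.

5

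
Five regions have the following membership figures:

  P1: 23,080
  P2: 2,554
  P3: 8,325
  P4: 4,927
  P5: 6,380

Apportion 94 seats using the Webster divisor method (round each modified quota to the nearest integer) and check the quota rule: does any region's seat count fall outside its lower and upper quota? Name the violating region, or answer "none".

Standard quotas: P1 47.928, P2 5.304, P3 17.288, P4 10.231, P5 13.249.
Webster allocation: P1 49, P2 5, P3 17, P4 10, P5 13.
P1 has quota 47.928 (lower 47, upper 48) but receives 49 — outside the quota interval.

P1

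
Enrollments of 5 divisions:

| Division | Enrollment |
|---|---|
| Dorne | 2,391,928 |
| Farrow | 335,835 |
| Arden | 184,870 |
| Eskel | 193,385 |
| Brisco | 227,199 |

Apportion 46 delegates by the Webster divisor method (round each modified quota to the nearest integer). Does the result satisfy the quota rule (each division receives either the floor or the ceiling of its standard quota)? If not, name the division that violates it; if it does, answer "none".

Standard quotas: Dorne 33.010, Farrow 4.635, Arden 2.551, Eskel 2.669, Brisco 3.135.
Webster allocation: Dorne 32, Farrow 5, Arden 3, Eskel 3, Brisco 3.
Dorne has quota 33.010 (lower 33, upper 34) but receives 32 — outside the quota interval.

Dorne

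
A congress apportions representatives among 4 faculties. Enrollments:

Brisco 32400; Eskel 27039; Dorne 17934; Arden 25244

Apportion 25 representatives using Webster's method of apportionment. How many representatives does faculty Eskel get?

7

Standard divisor 102617/25 ≈ 4104.68; standard quotas: Brisco 7.893, Eskel 6.587, Dorne 4.369, Arden 6.150.
Rounding to the nearest integer gives Brisco 8, Eskel 7, Dorne 4, Arden 6 — total 25, matching the house size, so no adjustment is needed.
Eskel receives 7.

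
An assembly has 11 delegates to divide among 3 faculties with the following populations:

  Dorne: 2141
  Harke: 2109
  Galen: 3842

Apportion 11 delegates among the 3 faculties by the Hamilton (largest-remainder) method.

The standard divisor is 8092/11 ≈ 735.636.
Standard quotas: Dorne 2.910, Harke 2.867, Galen 5.223.
Lower quotas: Dorne 2, Harke 2, Galen 5 (sum 9, leaving 2 seats).
Remainders in descending order: Dorne 0.910, Harke 0.867, Galen 0.223.
Largest remainders: Dorne, Harke receive the extra seats.

Dorne: 3, Harke: 3, Galen: 5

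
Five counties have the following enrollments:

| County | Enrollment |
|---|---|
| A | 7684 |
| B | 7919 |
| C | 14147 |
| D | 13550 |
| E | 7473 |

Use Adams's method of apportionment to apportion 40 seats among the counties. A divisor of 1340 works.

With modified divisor 1340: modified quotas A 5.734, B 5.910, C 10.557, D 10.112, E 5.577.
Rounding up: A 6, B 6, C 11, D 11, E 6 (total 40).

A=6, B=6, C=11, D=11, E=6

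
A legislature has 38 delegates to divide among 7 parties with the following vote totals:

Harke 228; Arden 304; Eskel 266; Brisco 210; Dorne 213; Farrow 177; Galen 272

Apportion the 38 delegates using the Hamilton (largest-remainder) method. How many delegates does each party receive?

Standard divisor: 1670 ÷ 38 ≈ 43.947.
Standard quotas: Harke 5.188, Arden 6.917, Eskel 6.053, Brisco 4.778, Dorne 4.847, Farrow 4.028, Galen 6.189.
Lower quotas: Harke 5, Arden 6, Eskel 6, Brisco 4, Dorne 4, Farrow 4, Galen 6 (sum 35, leaving 3 seats).
Remainders in descending order: Arden 0.917, Dorne 0.847, Brisco 0.778, Galen 0.189, Harke 0.188, Eskel 0.053, Farrow 0.028.
The surplus seats go to Arden, Dorne, Brisco.

Harke=5, Arden=7, Eskel=6, Brisco=5, Dorne=5, Farrow=4, Galen=6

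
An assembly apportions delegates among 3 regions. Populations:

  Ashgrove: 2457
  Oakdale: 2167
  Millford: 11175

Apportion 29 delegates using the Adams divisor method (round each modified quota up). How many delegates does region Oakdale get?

4

Standard divisor 15799/29 ≈ 544.793; standard quotas: Ashgrove 4.510, Oakdale 3.978, Millford 20.512.
Rounding up gives 5, 4, 21 = 30 seats, so the divisor must be adjusted.
With modified divisor 570: modified quotas Ashgrove 4.311, Oakdale 3.802, Millford 19.605.
Rounding up: Ashgrove 5, Oakdale 4, Millford 20 (total 29).
Oakdale receives 4.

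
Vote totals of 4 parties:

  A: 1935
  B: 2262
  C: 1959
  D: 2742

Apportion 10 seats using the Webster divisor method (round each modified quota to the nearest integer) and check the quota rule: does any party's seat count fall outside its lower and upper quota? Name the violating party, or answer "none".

Standard quotas: A 2.175, B 2.542, C 2.202, D 3.082.
Webster allocation: A 2, B 3, C 2, D 3.
Every allocation lies between the lower and upper quota.

none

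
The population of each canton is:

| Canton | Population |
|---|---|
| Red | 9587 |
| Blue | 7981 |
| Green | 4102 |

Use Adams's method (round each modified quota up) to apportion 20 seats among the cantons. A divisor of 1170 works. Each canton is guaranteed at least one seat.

Red 9, Blue 7, Green 4

With modified divisor 1170: modified quotas Red 8.194, Blue 6.821, Green 3.506.
Rounding up: Red 9, Blue 7, Green 4 (total 20).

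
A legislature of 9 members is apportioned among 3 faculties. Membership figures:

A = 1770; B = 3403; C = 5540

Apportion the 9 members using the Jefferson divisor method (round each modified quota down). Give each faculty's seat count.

A 1, B 3, C 5

Standard divisor 10713/9 ≈ 1190.333; standard quotas: A 1.487, B 2.859, C 4.654.
Rounding down gives 1, 2, 4 = 7 seats, so the divisor must be adjusted.
With modified divisor 1000: modified quotas A 1.770, B 3.403, C 5.540.
Rounding down: A 1, B 3, C 5 (total 9).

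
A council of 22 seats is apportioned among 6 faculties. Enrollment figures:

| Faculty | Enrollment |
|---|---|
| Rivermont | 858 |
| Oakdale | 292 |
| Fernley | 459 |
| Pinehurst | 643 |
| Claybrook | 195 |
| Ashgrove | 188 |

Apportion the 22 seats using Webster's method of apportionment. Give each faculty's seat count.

Standard divisor 2635/22 ≈ 119.773; standard quotas: Rivermont 7.164, Oakdale 2.438, Fernley 3.832, Pinehurst 5.369, Claybrook 1.628, Ashgrove 1.570.
Rounding to the nearest integer gives Rivermont 7, Oakdale 2, Fernley 4, Pinehurst 5, Claybrook 2, Ashgrove 2 — total 22, matching the house size, so no adjustment is needed.

Rivermont=7, Oakdale=2, Fernley=4, Pinehurst=5, Claybrook=2, Ashgrove=2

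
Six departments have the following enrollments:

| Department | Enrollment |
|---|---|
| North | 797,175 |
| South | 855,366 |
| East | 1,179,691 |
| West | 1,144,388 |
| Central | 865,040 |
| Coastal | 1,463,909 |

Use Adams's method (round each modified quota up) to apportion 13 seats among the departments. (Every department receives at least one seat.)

North=2, South=2, East=2, West=2, Central=2, Coastal=3

Standard divisor 6305569/13 ≈ 485043.769; standard quotas: North 1.644, South 1.763, East 2.432, West 2.359, Central 1.783, Coastal 3.018.
Rounding up gives 2, 2, 3, 3, 2, 4 = 16 seats, so the divisor must be adjusted.
With modified divisor 660900: modified quotas North 1.206, South 1.294, East 1.785, West 1.732, Central 1.309, Coastal 2.215.
Rounding up: North 2, South 2, East 2, West 2, Central 2, Coastal 3 (total 13).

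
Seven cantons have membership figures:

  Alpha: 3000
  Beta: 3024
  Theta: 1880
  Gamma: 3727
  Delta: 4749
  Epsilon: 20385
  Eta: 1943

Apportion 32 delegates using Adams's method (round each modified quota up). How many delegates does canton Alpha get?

Standard divisor 38708/32 ≈ 1209.625; standard quotas: Alpha 2.480, Beta 2.500, Theta 1.554, Gamma 3.081, Delta 3.926, Epsilon 16.852, Eta 1.606.
Rounding up gives 3, 3, 2, 4, 4, 17, 2 = 35 seats, so the divisor must be adjusted.
With modified divisor 1400: modified quotas Alpha 2.143, Beta 2.160, Theta 1.343, Gamma 2.662, Delta 3.392, Epsilon 14.561, Eta 1.388.
Rounding up: Alpha 3, Beta 3, Theta 2, Gamma 3, Delta 4, Epsilon 15, Eta 2 (total 32).
Alpha receives 3.

3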